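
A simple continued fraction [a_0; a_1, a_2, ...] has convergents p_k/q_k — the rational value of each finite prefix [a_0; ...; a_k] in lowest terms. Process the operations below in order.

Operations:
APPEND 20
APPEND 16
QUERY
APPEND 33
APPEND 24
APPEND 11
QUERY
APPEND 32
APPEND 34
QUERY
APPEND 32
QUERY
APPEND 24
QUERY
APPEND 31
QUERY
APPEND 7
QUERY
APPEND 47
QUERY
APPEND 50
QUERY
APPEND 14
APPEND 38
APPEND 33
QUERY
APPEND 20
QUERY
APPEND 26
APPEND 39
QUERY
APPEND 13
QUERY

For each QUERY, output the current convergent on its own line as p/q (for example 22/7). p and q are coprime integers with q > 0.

321/16
2815976/140361
3075268986/153285337
98498973817/4909635048
2367050640594/117984526489
73477068832231/3662429956207
516706532466211/25754994219938
24358684094744148/1214147158293293
1218450911269673611/60733112908884588
21478961539618968480173/1070608741218753485279
430229590758081705915747/21444591711147520336118
437520714119498071275209952/21808014327722264527085651
5698976731874724669900018971/284062816253620493134337810

APPEND 20: p_0 = 20·1 + 0 = 20, q_0 = 20·0 + 1 = 1 → 20/1
APPEND 16: p_1 = 16·20 + 1 = 321, q_1 = 16·1 + 0 = 16 → 321/16
APPEND 33: p_2 = 33·321 + 20 = 10613, q_2 = 33·16 + 1 = 529 → 10613/529
APPEND 24: p_3 = 24·10613 + 321 = 255033, q_3 = 24·529 + 16 = 12712 → 255033/12712
APPEND 11: p_4 = 11·255033 + 10613 = 2815976, q_4 = 11·12712 + 529 = 140361 → 2815976/140361
APPEND 32: p_5 = 32·2815976 + 255033 = 90366265, q_5 = 32·140361 + 12712 = 4504264 → 90366265/4504264
APPEND 34: p_6 = 34·90366265 + 2815976 = 3075268986, q_6 = 34·4504264 + 140361 = 153285337 → 3075268986/153285337
APPEND 32: p_7 = 32·3075268986 + 90366265 = 98498973817, q_7 = 32·153285337 + 4504264 = 4909635048 → 98498973817/4909635048
APPEND 24: p_8 = 24·98498973817 + 3075268986 = 2367050640594, q_8 = 24·4909635048 + 153285337 = 117984526489 → 2367050640594/117984526489
APPEND 31: p_9 = 31·2367050640594 + 98498973817 = 73477068832231, q_9 = 31·117984526489 + 4909635048 = 3662429956207 → 73477068832231/3662429956207
APPEND 7: p_10 = 7·73477068832231 + 2367050640594 = 516706532466211, q_10 = 7·3662429956207 + 117984526489 = 25754994219938 → 516706532466211/25754994219938
APPEND 47: p_11 = 47·516706532466211 + 73477068832231 = 24358684094744148, q_11 = 47·25754994219938 + 3662429956207 = 1214147158293293 → 24358684094744148/1214147158293293
APPEND 50: p_12 = 50·24358684094744148 + 516706532466211 = 1218450911269673611, q_12 = 50·1214147158293293 + 25754994219938 = 60733112908884588 → 1218450911269673611/60733112908884588
APPEND 14: p_13 = 14·1218450911269673611 + 24358684094744148 = 17082671441870174702, q_13 = 14·60733112908884588 + 1214147158293293 = 851477727882677525 → 17082671441870174702/851477727882677525
APPEND 38: p_14 = 38·17082671441870174702 + 1218450911269673611 = 650359965702336312287, q_14 = 38·851477727882677525 + 60733112908884588 = 32416886772450630538 → 650359965702336312287/32416886772450630538
APPEND 33: p_15 = 33·650359965702336312287 + 17082671441870174702 = 21478961539618968480173, q_15 = 33·32416886772450630538 + 851477727882677525 = 1070608741218753485279 → 21478961539618968480173/1070608741218753485279
APPEND 20: p_16 = 20·21478961539618968480173 + 650359965702336312287 = 430229590758081705915747, q_16 = 20·1070608741218753485279 + 32416886772450630538 = 21444591711147520336118 → 430229590758081705915747/21444591711147520336118
APPEND 26: p_17 = 26·430229590758081705915747 + 21478961539618968480173 = 11207448321249743322289595, q_17 = 26·21444591711147520336118 + 1070608741218753485279 = 558629993231054282224347 → 11207448321249743322289595/558629993231054282224347
APPEND 39: p_18 = 39·11207448321249743322289595 + 430229590758081705915747 = 437520714119498071275209952, q_18 = 39·558629993231054282224347 + 21444591711147520336118 = 21808014327722264527085651 → 437520714119498071275209952/21808014327722264527085651
APPEND 13: p_19 = 13·437520714119498071275209952 + 11207448321249743322289595 = 5698976731874724669900018971, q_19 = 13·21808014327722264527085651 + 558629993231054282224347 = 284062816253620493134337810 → 5698976731874724669900018971/284062816253620493134337810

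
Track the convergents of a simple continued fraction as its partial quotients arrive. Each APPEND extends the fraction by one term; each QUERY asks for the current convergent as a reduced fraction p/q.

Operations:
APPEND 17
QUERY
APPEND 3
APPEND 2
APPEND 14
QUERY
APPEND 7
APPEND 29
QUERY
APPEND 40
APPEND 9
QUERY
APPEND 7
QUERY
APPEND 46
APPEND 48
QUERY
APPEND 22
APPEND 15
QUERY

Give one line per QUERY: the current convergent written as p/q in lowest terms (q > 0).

APPEND 17: p_0 = 17·1 + 0 = 17, q_0 = 17·0 + 1 = 1 → 17/1
APPEND 3: p_1 = 3·17 + 1 = 52, q_1 = 3·1 + 0 = 3 → 52/3
APPEND 2: p_2 = 2·52 + 17 = 121, q_2 = 2·3 + 1 = 7 → 121/7
APPEND 14: p_3 = 14·121 + 52 = 1746, q_3 = 14·7 + 3 = 101 → 1746/101
APPEND 7: p_4 = 7·1746 + 121 = 12343, q_4 = 7·101 + 7 = 714 → 12343/714
APPEND 29: p_5 = 29·12343 + 1746 = 359693, q_5 = 29·714 + 101 = 20807 → 359693/20807
APPEND 40: p_6 = 40·359693 + 12343 = 14400063, q_6 = 40·20807 + 714 = 832994 → 14400063/832994
APPEND 9: p_7 = 9·14400063 + 359693 = 129960260, q_7 = 9·832994 + 20807 = 7517753 → 129960260/7517753
APPEND 7: p_8 = 7·129960260 + 14400063 = 924121883, q_8 = 7·7517753 + 832994 = 53457265 → 924121883/53457265
APPEND 46: p_9 = 46·924121883 + 129960260 = 42639566878, q_9 = 46·53457265 + 7517753 = 2466551943 → 42639566878/2466551943
APPEND 48: p_10 = 48·42639566878 + 924121883 = 2047623332027, q_10 = 48·2466551943 + 53457265 = 118447950529 → 2047623332027/118447950529
APPEND 22: p_11 = 22·2047623332027 + 42639566878 = 45090352871472, q_11 = 22·118447950529 + 2466551943 = 2608321463581 → 45090352871472/2608321463581
APPEND 15: p_12 = 15·45090352871472 + 2047623332027 = 678402916404107, q_12 = 15·2608321463581 + 118447950529 = 39243269904244 → 678402916404107/39243269904244

17/1
1746/101
359693/20807
129960260/7517753
924121883/53457265
2047623332027/118447950529
678402916404107/39243269904244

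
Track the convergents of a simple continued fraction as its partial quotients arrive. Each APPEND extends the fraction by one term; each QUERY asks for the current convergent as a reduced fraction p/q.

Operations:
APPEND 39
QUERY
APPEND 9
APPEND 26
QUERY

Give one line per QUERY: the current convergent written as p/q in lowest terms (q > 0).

APPEND 39: p_0 = 39·1 + 0 = 39, q_0 = 39·0 + 1 = 1 → 39/1
APPEND 9: p_1 = 9·39 + 1 = 352, q_1 = 9·1 + 0 = 9 → 352/9
APPEND 26: p_2 = 26·352 + 39 = 9191, q_2 = 26·9 + 1 = 235 → 9191/235

39/1
9191/235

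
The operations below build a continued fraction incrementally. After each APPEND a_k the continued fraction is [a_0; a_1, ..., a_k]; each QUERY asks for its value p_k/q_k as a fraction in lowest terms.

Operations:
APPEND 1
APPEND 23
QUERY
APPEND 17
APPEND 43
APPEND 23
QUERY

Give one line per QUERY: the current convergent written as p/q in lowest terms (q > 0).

APPEND 1: p_0 = 1·1 + 0 = 1, q_0 = 1·0 + 1 = 1 → 1/1
APPEND 23: p_1 = 23·1 + 1 = 24, q_1 = 23·1 + 0 = 23 → 24/23
APPEND 17: p_2 = 17·24 + 1 = 409, q_2 = 17·23 + 1 = 392 → 409/392
APPEND 43: p_3 = 43·409 + 24 = 17611, q_3 = 43·392 + 23 = 16879 → 17611/16879
APPEND 23: p_4 = 23·17611 + 409 = 405462, q_4 = 23·16879 + 392 = 388609 → 405462/388609

24/23
405462/388609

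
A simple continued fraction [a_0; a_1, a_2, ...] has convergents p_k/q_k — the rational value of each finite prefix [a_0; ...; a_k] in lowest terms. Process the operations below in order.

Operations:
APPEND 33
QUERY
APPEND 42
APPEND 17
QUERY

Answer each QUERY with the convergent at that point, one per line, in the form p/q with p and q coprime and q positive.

APPEND 33: p_0 = 33·1 + 0 = 33, q_0 = 33·0 + 1 = 1 → 33/1
APPEND 42: p_1 = 42·33 + 1 = 1387, q_1 = 42·1 + 0 = 42 → 1387/42
APPEND 17: p_2 = 17·1387 + 33 = 23612, q_2 = 17·42 + 1 = 715 → 23612/715

33/1
23612/715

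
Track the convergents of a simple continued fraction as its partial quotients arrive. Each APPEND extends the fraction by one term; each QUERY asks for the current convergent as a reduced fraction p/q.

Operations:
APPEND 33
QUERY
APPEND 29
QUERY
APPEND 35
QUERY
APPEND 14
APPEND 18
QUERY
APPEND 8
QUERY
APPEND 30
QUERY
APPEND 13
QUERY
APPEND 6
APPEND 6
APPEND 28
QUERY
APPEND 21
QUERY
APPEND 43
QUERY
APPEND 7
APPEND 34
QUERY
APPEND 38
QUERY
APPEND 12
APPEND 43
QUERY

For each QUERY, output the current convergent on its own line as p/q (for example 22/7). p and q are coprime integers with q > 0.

APPEND 33: p_0 = 33·1 + 0 = 33, q_0 = 33·0 + 1 = 1 → 33/1
APPEND 29: p_1 = 29·33 + 1 = 958, q_1 = 29·1 + 0 = 29 → 958/29
APPEND 35: p_2 = 35·958 + 33 = 33563, q_2 = 35·29 + 1 = 1016 → 33563/1016
APPEND 14: p_3 = 14·33563 + 958 = 470840, q_3 = 14·1016 + 29 = 14253 → 470840/14253
APPEND 18: p_4 = 18·470840 + 33563 = 8508683, q_4 = 18·14253 + 1016 = 257570 → 8508683/257570
APPEND 8: p_5 = 8·8508683 + 470840 = 68540304, q_5 = 8·257570 + 14253 = 2074813 → 68540304/2074813
APPEND 30: p_6 = 30·68540304 + 8508683 = 2064717803, q_6 = 30·2074813 + 257570 = 62501960 → 2064717803/62501960
APPEND 13: p_7 = 13·2064717803 + 68540304 = 26909871743, q_7 = 13·62501960 + 2074813 = 814600293 → 26909871743/814600293
APPEND 6: p_8 = 6·26909871743 + 2064717803 = 163523948261, q_8 = 6·814600293 + 62501960 = 4950103718 → 163523948261/4950103718
APPEND 6: p_9 = 6·163523948261 + 26909871743 = 1008053561309, q_9 = 6·4950103718 + 814600293 = 30515222601 → 1008053561309/30515222601
APPEND 28: p_10 = 28·1008053561309 + 163523948261 = 28389023664913, q_10 = 28·30515222601 + 4950103718 = 859376336546 → 28389023664913/859376336546
APPEND 21: p_11 = 21·28389023664913 + 1008053561309 = 597177550524482, q_11 = 21·859376336546 + 30515222601 = 18077418290067 → 597177550524482/18077418290067
APPEND 43: p_12 = 43·597177550524482 + 28389023664913 = 25707023696217639, q_12 = 43·18077418290067 + 859376336546 = 778188362809427 → 25707023696217639/778188362809427
APPEND 7: p_13 = 7·25707023696217639 + 597177550524482 = 180546343424047955, q_13 = 7·778188362809427 + 18077418290067 = 5465395957956056 → 180546343424047955/5465395957956056
APPEND 34: p_14 = 34·180546343424047955 + 25707023696217639 = 6164282700113848109, q_14 = 34·5465395957956056 + 778188362809427 = 186601650933315331 → 6164282700113848109/186601650933315331
APPEND 38: p_15 = 38·6164282700113848109 + 180546343424047955 = 234423288947750276097, q_15 = 38·186601650933315331 + 5465395957956056 = 7096328131423938634 → 234423288947750276097/7096328131423938634
APPEND 12: p_16 = 12·234423288947750276097 + 6164282700113848109 = 2819243750073117161273, q_16 = 12·7096328131423938634 + 186601650933315331 = 85342539228020578939 → 2819243750073117161273/85342539228020578939
APPEND 43: p_17 = 43·2819243750073117161273 + 234423288947750276097 = 121461904542091788210836, q_17 = 43·85342539228020578939 + 7096328131423938634 = 3676825514936308833011 → 121461904542091788210836/3676825514936308833011

33/1
958/29
33563/1016
8508683/257570
68540304/2074813
2064717803/62501960
26909871743/814600293
28389023664913/859376336546
597177550524482/18077418290067
25707023696217639/778188362809427
6164282700113848109/186601650933315331
234423288947750276097/7096328131423938634
121461904542091788210836/3676825514936308833011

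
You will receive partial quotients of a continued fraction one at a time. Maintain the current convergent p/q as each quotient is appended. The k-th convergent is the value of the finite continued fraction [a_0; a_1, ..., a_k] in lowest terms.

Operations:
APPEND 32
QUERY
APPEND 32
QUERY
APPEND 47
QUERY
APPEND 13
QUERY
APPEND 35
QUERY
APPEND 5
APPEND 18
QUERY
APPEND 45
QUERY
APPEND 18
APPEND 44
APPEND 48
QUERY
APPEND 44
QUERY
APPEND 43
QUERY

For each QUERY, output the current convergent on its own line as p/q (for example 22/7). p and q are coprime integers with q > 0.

32/1
1025/32
48207/1505
627716/19597
22018267/687400
2014961185/62906146
90783972376/2834233167
3461492849006737/108066188152192
152377765704682736/4757162593468303
6555705418150364385/204666057707289221

APPEND 32: p_0 = 32·1 + 0 = 32, q_0 = 32·0 + 1 = 1 → 32/1
APPEND 32: p_1 = 32·32 + 1 = 1025, q_1 = 32·1 + 0 = 32 → 1025/32
APPEND 47: p_2 = 47·1025 + 32 = 48207, q_2 = 47·32 + 1 = 1505 → 48207/1505
APPEND 13: p_3 = 13·48207 + 1025 = 627716, q_3 = 13·1505 + 32 = 19597 → 627716/19597
APPEND 35: p_4 = 35·627716 + 48207 = 22018267, q_4 = 35·19597 + 1505 = 687400 → 22018267/687400
APPEND 5: p_5 = 5·22018267 + 627716 = 110719051, q_5 = 5·687400 + 19597 = 3456597 → 110719051/3456597
APPEND 18: p_6 = 18·110719051 + 22018267 = 2014961185, q_6 = 18·3456597 + 687400 = 62906146 → 2014961185/62906146
APPEND 45: p_7 = 45·2014961185 + 110719051 = 90783972376, q_7 = 45·62906146 + 3456597 = 2834233167 → 90783972376/2834233167
APPEND 18: p_8 = 18·90783972376 + 2014961185 = 1636126463953, q_8 = 18·2834233167 + 62906146 = 51079103152 → 1636126463953/51079103152
APPEND 44: p_9 = 44·1636126463953 + 90783972376 = 72080348386308, q_9 = 44·51079103152 + 2834233167 = 2250314771855 → 72080348386308/2250314771855
APPEND 48: p_10 = 48·72080348386308 + 1636126463953 = 3461492849006737, q_10 = 48·2250314771855 + 51079103152 = 108066188152192 → 3461492849006737/108066188152192
APPEND 44: p_11 = 44·3461492849006737 + 72080348386308 = 152377765704682736, q_11 = 44·108066188152192 + 2250314771855 = 4757162593468303 → 152377765704682736/4757162593468303
APPEND 43: p_12 = 43·152377765704682736 + 3461492849006737 = 6555705418150364385, q_12 = 43·4757162593468303 + 108066188152192 = 204666057707289221 → 6555705418150364385/204666057707289221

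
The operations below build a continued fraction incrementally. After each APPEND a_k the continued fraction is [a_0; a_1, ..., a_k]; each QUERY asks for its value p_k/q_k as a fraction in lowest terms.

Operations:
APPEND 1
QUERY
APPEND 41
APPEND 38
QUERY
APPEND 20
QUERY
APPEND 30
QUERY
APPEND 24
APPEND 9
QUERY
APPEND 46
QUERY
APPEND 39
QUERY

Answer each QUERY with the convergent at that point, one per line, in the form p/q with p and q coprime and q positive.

APPEND 1: p_0 = 1·1 + 0 = 1, q_0 = 1·0 + 1 = 1 → 1/1
APPEND 41: p_1 = 41·1 + 1 = 42, q_1 = 41·1 + 0 = 41 → 42/41
APPEND 38: p_2 = 38·42 + 1 = 1597, q_2 = 38·41 + 1 = 1559 → 1597/1559
APPEND 20: p_3 = 20·1597 + 42 = 31982, q_3 = 20·1559 + 41 = 31221 → 31982/31221
APPEND 30: p_4 = 30·31982 + 1597 = 961057, q_4 = 30·31221 + 1559 = 938189 → 961057/938189
APPEND 24: p_5 = 24·961057 + 31982 = 23097350, q_5 = 24·938189 + 31221 = 22547757 → 23097350/22547757
APPEND 9: p_6 = 9·23097350 + 961057 = 208837207, q_6 = 9·22547757 + 938189 = 203868002 → 208837207/203868002
APPEND 46: p_7 = 46·208837207 + 23097350 = 9629608872, q_7 = 46·203868002 + 22547757 = 9400475849 → 9629608872/9400475849
APPEND 39: p_8 = 39·9629608872 + 208837207 = 375763583215, q_8 = 39·9400475849 + 203868002 = 366822426113 → 375763583215/366822426113

1/1
1597/1559
31982/31221
961057/938189
208837207/203868002
9629608872/9400475849
375763583215/366822426113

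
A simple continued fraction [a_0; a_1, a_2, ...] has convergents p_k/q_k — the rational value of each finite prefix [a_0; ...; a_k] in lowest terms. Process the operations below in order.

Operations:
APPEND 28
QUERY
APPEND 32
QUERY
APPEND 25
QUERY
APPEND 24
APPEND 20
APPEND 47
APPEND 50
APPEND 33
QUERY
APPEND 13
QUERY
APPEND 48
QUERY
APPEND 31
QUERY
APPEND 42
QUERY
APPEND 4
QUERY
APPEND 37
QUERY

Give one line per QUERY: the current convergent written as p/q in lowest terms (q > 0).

28/1
897/32
22453/801
840679534409/29990838886
10954293661150/390789168589
526646775269609/18787870931158
16337004327019029/582814788034487
686680828510068827/24497008968379612
2763060318367294337/98570850661552935
102919912608099959296/3671618483445838207

APPEND 28: p_0 = 28·1 + 0 = 28, q_0 = 28·0 + 1 = 1 → 28/1
APPEND 32: p_1 = 32·28 + 1 = 897, q_1 = 32·1 + 0 = 32 → 897/32
APPEND 25: p_2 = 25·897 + 28 = 22453, q_2 = 25·32 + 1 = 801 → 22453/801
APPEND 24: p_3 = 24·22453 + 897 = 539769, q_3 = 24·801 + 32 = 19256 → 539769/19256
APPEND 20: p_4 = 20·539769 + 22453 = 10817833, q_4 = 20·19256 + 801 = 385921 → 10817833/385921
APPEND 47: p_5 = 47·10817833 + 539769 = 508977920, q_5 = 47·385921 + 19256 = 18157543 → 508977920/18157543
APPEND 50: p_6 = 50·508977920 + 10817833 = 25459713833, q_6 = 50·18157543 + 385921 = 908263071 → 25459713833/908263071
APPEND 33: p_7 = 33·25459713833 + 508977920 = 840679534409, q_7 = 33·908263071 + 18157543 = 29990838886 → 840679534409/29990838886
APPEND 13: p_8 = 13·840679534409 + 25459713833 = 10954293661150, q_8 = 13·29990838886 + 908263071 = 390789168589 → 10954293661150/390789168589
APPEND 48: p_9 = 48·10954293661150 + 840679534409 = 526646775269609, q_9 = 48·390789168589 + 29990838886 = 18787870931158 → 526646775269609/18787870931158
APPEND 31: p_10 = 31·526646775269609 + 10954293661150 = 16337004327019029, q_10 = 31·18787870931158 + 390789168589 = 582814788034487 → 16337004327019029/582814788034487
APPEND 42: p_11 = 42·16337004327019029 + 526646775269609 = 686680828510068827, q_11 = 42·582814788034487 + 18787870931158 = 24497008968379612 → 686680828510068827/24497008968379612
APPEND 4: p_12 = 4·686680828510068827 + 16337004327019029 = 2763060318367294337, q_12 = 4·24497008968379612 + 582814788034487 = 98570850661552935 → 2763060318367294337/98570850661552935
APPEND 37: p_13 = 37·2763060318367294337 + 686680828510068827 = 102919912608099959296, q_13 = 37·98570850661552935 + 24497008968379612 = 3671618483445838207 → 102919912608099959296/3671618483445838207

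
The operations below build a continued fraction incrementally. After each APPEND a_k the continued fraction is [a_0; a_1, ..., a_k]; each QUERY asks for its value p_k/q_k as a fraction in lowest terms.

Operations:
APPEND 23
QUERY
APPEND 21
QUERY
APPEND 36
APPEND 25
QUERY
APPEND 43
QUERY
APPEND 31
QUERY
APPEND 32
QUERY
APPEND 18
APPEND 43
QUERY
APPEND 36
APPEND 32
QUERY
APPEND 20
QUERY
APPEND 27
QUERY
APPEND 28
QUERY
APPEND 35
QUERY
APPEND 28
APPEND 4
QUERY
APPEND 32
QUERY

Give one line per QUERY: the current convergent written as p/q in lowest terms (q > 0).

23/1
484/21
436659/18946
18793784/815435
583043963/25297431
18676200600/810333227
14499126355409/629096040458
16728268836738993/725815296104618
335087682038229347/14538967990844365
9064095683868931362/393277951048902473
254129766830368307483/11026321597360113609
8903605934746759693267/386314533858652878788
1007123989693705318569103/43697647612417215757480
32477522766138309833930255/1409152556866990544959033

APPEND 23: p_0 = 23·1 + 0 = 23, q_0 = 23·0 + 1 = 1 → 23/1
APPEND 21: p_1 = 21·23 + 1 = 484, q_1 = 21·1 + 0 = 21 → 484/21
APPEND 36: p_2 = 36·484 + 23 = 17447, q_2 = 36·21 + 1 = 757 → 17447/757
APPEND 25: p_3 = 25·17447 + 484 = 436659, q_3 = 25·757 + 21 = 18946 → 436659/18946
APPEND 43: p_4 = 43·436659 + 17447 = 18793784, q_4 = 43·18946 + 757 = 815435 → 18793784/815435
APPEND 31: p_5 = 31·18793784 + 436659 = 583043963, q_5 = 31·815435 + 18946 = 25297431 → 583043963/25297431
APPEND 32: p_6 = 32·583043963 + 18793784 = 18676200600, q_6 = 32·25297431 + 815435 = 810333227 → 18676200600/810333227
APPEND 18: p_7 = 18·18676200600 + 583043963 = 336754654763, q_7 = 18·810333227 + 25297431 = 14611295517 → 336754654763/14611295517
APPEND 43: p_8 = 43·336754654763 + 18676200600 = 14499126355409, q_8 = 43·14611295517 + 810333227 = 629096040458 → 14499126355409/629096040458
APPEND 36: p_9 = 36·14499126355409 + 336754654763 = 522305303449487, q_9 = 36·629096040458 + 14611295517 = 22662068752005 → 522305303449487/22662068752005
APPEND 32: p_10 = 32·522305303449487 + 14499126355409 = 16728268836738993, q_10 = 32·22662068752005 + 629096040458 = 725815296104618 → 16728268836738993/725815296104618
APPEND 20: p_11 = 20·16728268836738993 + 522305303449487 = 335087682038229347, q_11 = 20·725815296104618 + 22662068752005 = 14538967990844365 → 335087682038229347/14538967990844365
APPEND 27: p_12 = 27·335087682038229347 + 16728268836738993 = 9064095683868931362, q_12 = 27·14538967990844365 + 725815296104618 = 393277951048902473 → 9064095683868931362/393277951048902473
APPEND 28: p_13 = 28·9064095683868931362 + 335087682038229347 = 254129766830368307483, q_13 = 28·393277951048902473 + 14538967990844365 = 11026321597360113609 → 254129766830368307483/11026321597360113609
APPEND 35: p_14 = 35·254129766830368307483 + 9064095683868931362 = 8903605934746759693267, q_14 = 35·11026321597360113609 + 393277951048902473 = 386314533858652878788 → 8903605934746759693267/386314533858652878788
APPEND 28: p_15 = 28·8903605934746759693267 + 254129766830368307483 = 249555095939739639718959, q_15 = 28·386314533858652878788 + 11026321597360113609 = 10827833269639640719673 → 249555095939739639718959/10827833269639640719673
APPEND 4: p_16 = 4·249555095939739639718959 + 8903605934746759693267 = 1007123989693705318569103, q_16 = 4·10827833269639640719673 + 386314533858652878788 = 43697647612417215757480 → 1007123989693705318569103/43697647612417215757480
APPEND 32: p_17 = 32·1007123989693705318569103 + 249555095939739639718959 = 32477522766138309833930255, q_17 = 32·43697647612417215757480 + 10827833269639640719673 = 1409152556866990544959033 → 32477522766138309833930255/1409152556866990544959033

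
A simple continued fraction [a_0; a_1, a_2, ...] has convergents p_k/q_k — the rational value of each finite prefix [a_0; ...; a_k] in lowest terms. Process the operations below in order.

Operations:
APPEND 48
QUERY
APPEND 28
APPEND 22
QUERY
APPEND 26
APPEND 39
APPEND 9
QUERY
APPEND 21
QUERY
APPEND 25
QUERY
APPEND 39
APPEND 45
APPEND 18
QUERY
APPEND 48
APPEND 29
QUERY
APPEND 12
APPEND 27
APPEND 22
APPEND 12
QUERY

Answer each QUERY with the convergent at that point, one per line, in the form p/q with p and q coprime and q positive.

APPEND 48: p_0 = 48·1 + 0 = 48, q_0 = 48·0 + 1 = 1 → 48/1
APPEND 28: p_1 = 28·48 + 1 = 1345, q_1 = 28·1 + 0 = 28 → 1345/28
APPEND 22: p_2 = 22·1345 + 48 = 29638, q_2 = 22·28 + 1 = 617 → 29638/617
APPEND 26: p_3 = 26·29638 + 1345 = 771933, q_3 = 26·617 + 28 = 16070 → 771933/16070
APPEND 39: p_4 = 39·771933 + 29638 = 30135025, q_4 = 39·16070 + 617 = 627347 → 30135025/627347
APPEND 9: p_5 = 9·30135025 + 771933 = 271987158, q_5 = 9·627347 + 16070 = 5662193 → 271987158/5662193
APPEND 21: p_6 = 21·271987158 + 30135025 = 5741865343, q_6 = 21·5662193 + 627347 = 119533400 → 5741865343/119533400
APPEND 25: p_7 = 25·5741865343 + 271987158 = 143818620733, q_7 = 25·119533400 + 5662193 = 2993997193 → 143818620733/2993997193
APPEND 39: p_8 = 39·143818620733 + 5741865343 = 5614668073930, q_8 = 39·2993997193 + 119533400 = 116885423927 → 5614668073930/116885423927
APPEND 45: p_9 = 45·5614668073930 + 143818620733 = 252803881947583, q_9 = 45·116885423927 + 2993997193 = 5262838073908 → 252803881947583/5262838073908
APPEND 18: p_10 = 18·252803881947583 + 5614668073930 = 4556084543130424, q_10 = 18·5262838073908 + 116885423927 = 94847970754271 → 4556084543130424/94847970754271
APPEND 48: p_11 = 48·4556084543130424 + 252803881947583 = 218944861952207935, q_11 = 48·94847970754271 + 5262838073908 = 4557965434278916 → 218944861952207935/4557965434278916
APPEND 29: p_12 = 29·218944861952207935 + 4556084543130424 = 6353957081157160539, q_12 = 29·4557965434278916 + 94847970754271 = 132275845564842835 → 6353957081157160539/132275845564842835
APPEND 12: p_13 = 12·6353957081157160539 + 218944861952207935 = 76466429835838134403, q_13 = 12·132275845564842835 + 4557965434278916 = 1591868112212392936 → 76466429835838134403/1591868112212392936
APPEND 27: p_14 = 27·76466429835838134403 + 6353957081157160539 = 2070947562648786789420, q_14 = 27·1591868112212392936 + 132275845564842835 = 43112714875299452107 → 2070947562648786789420/43112714875299452107
APPEND 22: p_15 = 22·2070947562648786789420 + 76466429835838134403 = 45637312808109147501643, q_15 = 22·43112714875299452107 + 1591868112212392936 = 950071595368800339290 → 45637312808109147501643/950071595368800339290
APPEND 12: p_16 = 12·45637312808109147501643 + 2070947562648786789420 = 549718701259958556809136, q_16 = 12·950071595368800339290 + 43112714875299452107 = 11443971859300903523587 → 549718701259958556809136/11443971859300903523587

48/1
29638/617
271987158/5662193
5741865343/119533400
143818620733/2993997193
4556084543130424/94847970754271
6353957081157160539/132275845564842835
549718701259958556809136/11443971859300903523587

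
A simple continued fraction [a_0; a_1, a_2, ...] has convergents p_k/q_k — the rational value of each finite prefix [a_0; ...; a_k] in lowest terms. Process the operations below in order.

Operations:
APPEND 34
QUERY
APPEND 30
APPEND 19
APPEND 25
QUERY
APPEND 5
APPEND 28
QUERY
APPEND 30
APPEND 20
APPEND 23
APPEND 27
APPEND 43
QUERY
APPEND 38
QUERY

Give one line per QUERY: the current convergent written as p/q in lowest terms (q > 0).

34/1
486846/14305
69189410/2032993
1116859357176236/32816687627829
42466606729560709/1247796652911910

APPEND 34: p_0 = 34·1 + 0 = 34, q_0 = 34·0 + 1 = 1 → 34/1
APPEND 30: p_1 = 30·34 + 1 = 1021, q_1 = 30·1 + 0 = 30 → 1021/30
APPEND 19: p_2 = 19·1021 + 34 = 19433, q_2 = 19·30 + 1 = 571 → 19433/571
APPEND 25: p_3 = 25·19433 + 1021 = 486846, q_3 = 25·571 + 30 = 14305 → 486846/14305
APPEND 5: p_4 = 5·486846 + 19433 = 2453663, q_4 = 5·14305 + 571 = 72096 → 2453663/72096
APPEND 28: p_5 = 28·2453663 + 486846 = 69189410, q_5 = 28·72096 + 14305 = 2032993 → 69189410/2032993
APPEND 30: p_6 = 30·69189410 + 2453663 = 2078135963, q_6 = 30·2032993 + 72096 = 61061886 → 2078135963/61061886
APPEND 20: p_7 = 20·2078135963 + 69189410 = 41631908670, q_7 = 20·61061886 + 2032993 = 1223270713 → 41631908670/1223270713
APPEND 23: p_8 = 23·41631908670 + 2078135963 = 959612035373, q_8 = 23·1223270713 + 61061886 = 28196288285 → 959612035373/28196288285
APPEND 27: p_9 = 27·959612035373 + 41631908670 = 25951156863741, q_9 = 27·28196288285 + 1223270713 = 762523054408 → 25951156863741/762523054408
APPEND 43: p_10 = 43·25951156863741 + 959612035373 = 1116859357176236, q_10 = 43·762523054408 + 28196288285 = 32816687627829 → 1116859357176236/32816687627829
APPEND 38: p_11 = 38·1116859357176236 + 25951156863741 = 42466606729560709, q_11 = 38·32816687627829 + 762523054408 = 1247796652911910 → 42466606729560709/1247796652911910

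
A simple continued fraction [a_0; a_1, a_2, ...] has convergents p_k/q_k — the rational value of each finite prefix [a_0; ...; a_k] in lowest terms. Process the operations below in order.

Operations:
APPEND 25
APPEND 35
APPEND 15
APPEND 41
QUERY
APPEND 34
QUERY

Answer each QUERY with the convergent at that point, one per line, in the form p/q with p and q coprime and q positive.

540641/21601
18394959/734960

APPEND 25: p_0 = 25·1 + 0 = 25, q_0 = 25·0 + 1 = 1 → 25/1
APPEND 35: p_1 = 35·25 + 1 = 876, q_1 = 35·1 + 0 = 35 → 876/35
APPEND 15: p_2 = 15·876 + 25 = 13165, q_2 = 15·35 + 1 = 526 → 13165/526
APPEND 41: p_3 = 41·13165 + 876 = 540641, q_3 = 41·526 + 35 = 21601 → 540641/21601
APPEND 34: p_4 = 34·540641 + 13165 = 18394959, q_4 = 34·21601 + 526 = 734960 → 18394959/734960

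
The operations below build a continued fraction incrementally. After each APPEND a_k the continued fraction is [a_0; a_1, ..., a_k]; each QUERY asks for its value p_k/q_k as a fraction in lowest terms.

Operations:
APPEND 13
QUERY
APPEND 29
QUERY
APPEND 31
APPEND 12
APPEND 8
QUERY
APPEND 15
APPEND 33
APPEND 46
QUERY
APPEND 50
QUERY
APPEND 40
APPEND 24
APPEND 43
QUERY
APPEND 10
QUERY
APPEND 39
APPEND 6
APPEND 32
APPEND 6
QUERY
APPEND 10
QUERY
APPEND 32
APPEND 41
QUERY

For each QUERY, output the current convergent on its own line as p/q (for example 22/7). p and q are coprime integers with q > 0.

13/1
378/29
1140931/87532
26263002511/2014892343
1313720685276/100788390379
54366558386665051/4170991575036896
544928699757261010/41806821750939411
24906037167195850304254/1910786230996919755023
253189980459192265371973/19424685076958530678907
333459591866774474295874963/25582953741517424491360834

APPEND 13: p_0 = 13·1 + 0 = 13, q_0 = 13·0 + 1 = 1 → 13/1
APPEND 29: p_1 = 29·13 + 1 = 378, q_1 = 29·1 + 0 = 29 → 378/29
APPEND 31: p_2 = 31·378 + 13 = 11731, q_2 = 31·29 + 1 = 900 → 11731/900
APPEND 12: p_3 = 12·11731 + 378 = 141150, q_3 = 12·900 + 29 = 10829 → 141150/10829
APPEND 8: p_4 = 8·141150 + 11731 = 1140931, q_4 = 8·10829 + 900 = 87532 → 1140931/87532
APPEND 15: p_5 = 15·1140931 + 141150 = 17255115, q_5 = 15·87532 + 10829 = 1323809 → 17255115/1323809
APPEND 33: p_6 = 33·17255115 + 1140931 = 570559726, q_6 = 33·1323809 + 87532 = 43773229 → 570559726/43773229
APPEND 46: p_7 = 46·570559726 + 17255115 = 26263002511, q_7 = 46·43773229 + 1323809 = 2014892343 → 26263002511/2014892343
APPEND 50: p_8 = 50·26263002511 + 570559726 = 1313720685276, q_8 = 50·2014892343 + 43773229 = 100788390379 → 1313720685276/100788390379
APPEND 40: p_9 = 40·1313720685276 + 26263002511 = 52575090413551, q_9 = 40·100788390379 + 2014892343 = 4033550507503 → 52575090413551/4033550507503
APPEND 24: p_10 = 24·52575090413551 + 1313720685276 = 1263115890610500, q_10 = 24·4033550507503 + 100788390379 = 96906000570451 → 1263115890610500/96906000570451
APPEND 43: p_11 = 43·1263115890610500 + 52575090413551 = 54366558386665051, q_11 = 43·96906000570451 + 4033550507503 = 4170991575036896 → 54366558386665051/4170991575036896
APPEND 10: p_12 = 10·54366558386665051 + 1263115890610500 = 544928699757261010, q_12 = 10·4170991575036896 + 96906000570451 = 41806821750939411 → 544928699757261010/41806821750939411
APPEND 39: p_13 = 39·544928699757261010 + 54366558386665051 = 21306585848919844441, q_13 = 39·41806821750939411 + 4170991575036896 = 1634637039861673925 → 21306585848919844441/1634637039861673925
APPEND 6: p_14 = 6·21306585848919844441 + 544928699757261010 = 128384443793276327656, q_14 = 6·1634637039861673925 + 41806821750939411 = 9849629060920982961 → 128384443793276327656/9849629060920982961
APPEND 32: p_15 = 32·128384443793276327656 + 21306585848919844441 = 4129608787233762329433, q_15 = 32·9849629060920982961 + 1634637039861673925 = 316822766989333128677 → 4129608787233762329433/316822766989333128677
APPEND 6: p_16 = 6·4129608787233762329433 + 128384443793276327656 = 24906037167195850304254, q_16 = 6·316822766989333128677 + 9849629060920982961 = 1910786230996919755023 → 24906037167195850304254/1910786230996919755023
APPEND 10: p_17 = 10·24906037167195850304254 + 4129608787233762329433 = 253189980459192265371973, q_17 = 10·1910786230996919755023 + 316822766989333128677 = 19424685076958530678907 → 253189980459192265371973/19424685076958530678907
APPEND 32: p_18 = 32·253189980459192265371973 + 24906037167195850304254 = 8126985411861348342207390, q_18 = 32·19424685076958530678907 + 1910786230996919755023 = 623500708693669901480047 → 8126985411861348342207390/623500708693669901480047
APPEND 41: p_19 = 41·8126985411861348342207390 + 253189980459192265371973 = 333459591866774474295874963, q_19 = 41·623500708693669901480047 + 19424685076958530678907 = 25582953741517424491360834 → 333459591866774474295874963/25582953741517424491360834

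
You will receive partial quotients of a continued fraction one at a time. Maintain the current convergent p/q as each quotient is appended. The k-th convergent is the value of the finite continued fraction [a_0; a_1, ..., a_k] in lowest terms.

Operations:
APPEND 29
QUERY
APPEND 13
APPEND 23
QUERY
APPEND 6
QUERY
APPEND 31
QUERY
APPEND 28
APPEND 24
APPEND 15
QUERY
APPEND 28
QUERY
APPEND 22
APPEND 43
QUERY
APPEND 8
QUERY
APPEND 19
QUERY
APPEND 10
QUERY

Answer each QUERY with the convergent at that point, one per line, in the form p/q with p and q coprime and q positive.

29/1
8723/300
52716/1813
1642919/56503
16650299513/572634362
467315336035/16071832167
443263586104204/15244648339715
3556406276525915/122311339659756
68014982840096589/2339160101875079
683706234677491805/23513912358410546

APPEND 29: p_0 = 29·1 + 0 = 29, q_0 = 29·0 + 1 = 1 → 29/1
APPEND 13: p_1 = 13·29 + 1 = 378, q_1 = 13·1 + 0 = 13 → 378/13
APPEND 23: p_2 = 23·378 + 29 = 8723, q_2 = 23·13 + 1 = 300 → 8723/300
APPEND 6: p_3 = 6·8723 + 378 = 52716, q_3 = 6·300 + 13 = 1813 → 52716/1813
APPEND 31: p_4 = 31·52716 + 8723 = 1642919, q_4 = 31·1813 + 300 = 56503 → 1642919/56503
APPEND 28: p_5 = 28·1642919 + 52716 = 46054448, q_5 = 28·56503 + 1813 = 1583897 → 46054448/1583897
APPEND 24: p_6 = 24·46054448 + 1642919 = 1106949671, q_6 = 24·1583897 + 56503 = 38070031 → 1106949671/38070031
APPEND 15: p_7 = 15·1106949671 + 46054448 = 16650299513, q_7 = 15·38070031 + 1583897 = 572634362 → 16650299513/572634362
APPEND 28: p_8 = 28·16650299513 + 1106949671 = 467315336035, q_8 = 28·572634362 + 38070031 = 16071832167 → 467315336035/16071832167
APPEND 22: p_9 = 22·467315336035 + 16650299513 = 10297587692283, q_9 = 22·16071832167 + 572634362 = 354152942036 → 10297587692283/354152942036
APPEND 43: p_10 = 43·10297587692283 + 467315336035 = 443263586104204, q_10 = 43·354152942036 + 16071832167 = 15244648339715 → 443263586104204/15244648339715
APPEND 8: p_11 = 8·443263586104204 + 10297587692283 = 3556406276525915, q_11 = 8·15244648339715 + 354152942036 = 122311339659756 → 3556406276525915/122311339659756
APPEND 19: p_12 = 19·3556406276525915 + 443263586104204 = 68014982840096589, q_12 = 19·122311339659756 + 15244648339715 = 2339160101875079 → 68014982840096589/2339160101875079
APPEND 10: p_13 = 10·68014982840096589 + 3556406276525915 = 683706234677491805, q_13 = 10·2339160101875079 + 122311339659756 = 23513912358410546 → 683706234677491805/23513912358410546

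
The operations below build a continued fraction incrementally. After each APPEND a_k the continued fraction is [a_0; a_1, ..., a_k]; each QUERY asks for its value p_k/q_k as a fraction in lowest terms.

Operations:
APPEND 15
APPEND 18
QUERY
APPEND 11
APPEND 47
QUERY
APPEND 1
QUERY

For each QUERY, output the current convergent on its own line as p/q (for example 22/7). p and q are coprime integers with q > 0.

APPEND 15: p_0 = 15·1 + 0 = 15, q_0 = 15·0 + 1 = 1 → 15/1
APPEND 18: p_1 = 18·15 + 1 = 271, q_1 = 18·1 + 0 = 18 → 271/18
APPEND 11: p_2 = 11·271 + 15 = 2996, q_2 = 11·18 + 1 = 199 → 2996/199
APPEND 47: p_3 = 47·2996 + 271 = 141083, q_3 = 47·199 + 18 = 9371 → 141083/9371
APPEND 1: p_4 = 1·141083 + 2996 = 144079, q_4 = 1·9371 + 199 = 9570 → 144079/9570

271/18
141083/9371
144079/9570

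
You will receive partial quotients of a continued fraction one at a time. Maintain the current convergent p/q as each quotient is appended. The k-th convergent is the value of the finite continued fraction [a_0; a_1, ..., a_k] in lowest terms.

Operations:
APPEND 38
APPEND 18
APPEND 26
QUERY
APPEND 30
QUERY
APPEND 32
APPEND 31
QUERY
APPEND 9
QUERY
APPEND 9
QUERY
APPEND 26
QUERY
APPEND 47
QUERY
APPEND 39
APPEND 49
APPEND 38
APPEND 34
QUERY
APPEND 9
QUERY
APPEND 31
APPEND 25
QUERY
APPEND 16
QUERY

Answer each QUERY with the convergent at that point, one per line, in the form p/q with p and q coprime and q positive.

17848/469
536125/14088
532925413/14003923
4813502565/126486592
43854448498/1152383251
1145029163513/30088451118
53860225133609/1415309585797
133298113541141725661/3502735040476304112
1203600524125694861923/31627557349410682757
937326459560067755993773/24630552879154597422232
15034668267322521778345642/395072803079345766225291

APPEND 38: p_0 = 38·1 + 0 = 38, q_0 = 38·0 + 1 = 1 → 38/1
APPEND 18: p_1 = 18·38 + 1 = 685, q_1 = 18·1 + 0 = 18 → 685/18
APPEND 26: p_2 = 26·685 + 38 = 17848, q_2 = 26·18 + 1 = 469 → 17848/469
APPEND 30: p_3 = 30·17848 + 685 = 536125, q_3 = 30·469 + 18 = 14088 → 536125/14088
APPEND 32: p_4 = 32·536125 + 17848 = 17173848, q_4 = 32·14088 + 469 = 451285 → 17173848/451285
APPEND 31: p_5 = 31·17173848 + 536125 = 532925413, q_5 = 31·451285 + 14088 = 14003923 → 532925413/14003923
APPEND 9: p_6 = 9·532925413 + 17173848 = 4813502565, q_6 = 9·14003923 + 451285 = 126486592 → 4813502565/126486592
APPEND 9: p_7 = 9·4813502565 + 532925413 = 43854448498, q_7 = 9·126486592 + 14003923 = 1152383251 → 43854448498/1152383251
APPEND 26: p_8 = 26·43854448498 + 4813502565 = 1145029163513, q_8 = 26·1152383251 + 126486592 = 30088451118 → 1145029163513/30088451118
APPEND 47: p_9 = 47·1145029163513 + 43854448498 = 53860225133609, q_9 = 47·30088451118 + 1152383251 = 1415309585797 → 53860225133609/1415309585797
APPEND 39: p_10 = 39·53860225133609 + 1145029163513 = 2101693809374264, q_10 = 39·1415309585797 + 30088451118 = 55227162297201 → 2101693809374264/55227162297201
APPEND 49: p_11 = 49·2101693809374264 + 53860225133609 = 103036856884472545, q_11 = 49·55227162297201 + 1415309585797 = 2707546262148646 → 103036856884472545/2707546262148646
APPEND 38: p_12 = 38·103036856884472545 + 2101693809374264 = 3917502255419330974, q_12 = 38·2707546262148646 + 55227162297201 = 102941985123945749 → 3917502255419330974/102941985123945749
APPEND 34: p_13 = 34·3917502255419330974 + 103036856884472545 = 133298113541141725661, q_13 = 34·102941985123945749 + 2707546262148646 = 3502735040476304112 → 133298113541141725661/3502735040476304112
APPEND 9: p_14 = 9·133298113541141725661 + 3917502255419330974 = 1203600524125694861923, q_14 = 9·3502735040476304112 + 102941985123945749 = 31627557349410682757 → 1203600524125694861923/31627557349410682757
APPEND 31: p_15 = 31·1203600524125694861923 + 133298113541141725661 = 37444914361437682445274, q_15 = 31·31627557349410682757 + 3502735040476304112 = 983957012872207469579 → 37444914361437682445274/983957012872207469579
APPEND 25: p_16 = 25·37444914361437682445274 + 1203600524125694861923 = 937326459560067755993773, q_16 = 25·983957012872207469579 + 31627557349410682757 = 24630552879154597422232 → 937326459560067755993773/24630552879154597422232
APPEND 16: p_17 = 16·937326459560067755993773 + 37444914361437682445274 = 15034668267322521778345642, q_17 = 16·24630552879154597422232 + 983957012872207469579 = 395072803079345766225291 → 15034668267322521778345642/395072803079345766225291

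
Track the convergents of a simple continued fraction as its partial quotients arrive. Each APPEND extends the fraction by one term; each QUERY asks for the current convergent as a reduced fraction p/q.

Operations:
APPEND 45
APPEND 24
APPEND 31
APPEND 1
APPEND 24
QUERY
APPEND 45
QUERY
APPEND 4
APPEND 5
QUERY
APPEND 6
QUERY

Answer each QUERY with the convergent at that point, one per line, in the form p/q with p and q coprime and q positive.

864844/19201
38952617/864814
822329177/18257099
5090650374/113021051

APPEND 45: p_0 = 45·1 + 0 = 45, q_0 = 45·0 + 1 = 1 → 45/1
APPEND 24: p_1 = 24·45 + 1 = 1081, q_1 = 24·1 + 0 = 24 → 1081/24
APPEND 31: p_2 = 31·1081 + 45 = 33556, q_2 = 31·24 + 1 = 745 → 33556/745
APPEND 1: p_3 = 1·33556 + 1081 = 34637, q_3 = 1·745 + 24 = 769 → 34637/769
APPEND 24: p_4 = 24·34637 + 33556 = 864844, q_4 = 24·769 + 745 = 19201 → 864844/19201
APPEND 45: p_5 = 45·864844 + 34637 = 38952617, q_5 = 45·19201 + 769 = 864814 → 38952617/864814
APPEND 4: p_6 = 4·38952617 + 864844 = 156675312, q_6 = 4·864814 + 19201 = 3478457 → 156675312/3478457
APPEND 5: p_7 = 5·156675312 + 38952617 = 822329177, q_7 = 5·3478457 + 864814 = 18257099 → 822329177/18257099
APPEND 6: p_8 = 6·822329177 + 156675312 = 5090650374, q_8 = 6·18257099 + 3478457 = 113021051 → 5090650374/113021051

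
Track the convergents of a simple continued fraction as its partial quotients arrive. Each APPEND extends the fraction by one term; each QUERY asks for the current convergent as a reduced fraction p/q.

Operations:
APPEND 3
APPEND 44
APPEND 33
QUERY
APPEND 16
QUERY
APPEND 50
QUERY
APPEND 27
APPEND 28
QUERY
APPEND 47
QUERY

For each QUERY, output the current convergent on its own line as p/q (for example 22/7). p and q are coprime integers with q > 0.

4392/1453
70405/23292
3524642/1166053
2670125334/883354297
125591126437/41549158682

APPEND 3: p_0 = 3·1 + 0 = 3, q_0 = 3·0 + 1 = 1 → 3/1
APPEND 44: p_1 = 44·3 + 1 = 133, q_1 = 44·1 + 0 = 44 → 133/44
APPEND 33: p_2 = 33·133 + 3 = 4392, q_2 = 33·44 + 1 = 1453 → 4392/1453
APPEND 16: p_3 = 16·4392 + 133 = 70405, q_3 = 16·1453 + 44 = 23292 → 70405/23292
APPEND 50: p_4 = 50·70405 + 4392 = 3524642, q_4 = 50·23292 + 1453 = 1166053 → 3524642/1166053
APPEND 27: p_5 = 27·3524642 + 70405 = 95235739, q_5 = 27·1166053 + 23292 = 31506723 → 95235739/31506723
APPEND 28: p_6 = 28·95235739 + 3524642 = 2670125334, q_6 = 28·31506723 + 1166053 = 883354297 → 2670125334/883354297
APPEND 47: p_7 = 47·2670125334 + 95235739 = 125591126437, q_7 = 47·883354297 + 31506723 = 41549158682 → 125591126437/41549158682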